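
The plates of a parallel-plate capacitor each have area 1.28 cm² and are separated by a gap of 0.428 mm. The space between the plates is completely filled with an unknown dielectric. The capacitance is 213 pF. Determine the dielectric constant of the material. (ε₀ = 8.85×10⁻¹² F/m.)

A = 1.28 cm² = 1.28×10⁻⁴ m².
κ = Cd/(ε₀A) = 2.13×10⁻¹⁰ × 4.28×10⁻⁴ / (8.85×10⁻¹² × 1.28×10⁻⁴) = 80.5.

80.5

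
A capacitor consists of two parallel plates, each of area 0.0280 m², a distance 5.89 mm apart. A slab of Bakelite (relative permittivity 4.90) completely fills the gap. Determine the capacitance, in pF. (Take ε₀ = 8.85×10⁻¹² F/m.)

C ≈ 206 pF

C = κε₀A/d = 4.90 × 8.85×10⁻¹² × 2.80×10⁻² / 5.89×10⁻³ = 2.06×10⁻¹⁰ F.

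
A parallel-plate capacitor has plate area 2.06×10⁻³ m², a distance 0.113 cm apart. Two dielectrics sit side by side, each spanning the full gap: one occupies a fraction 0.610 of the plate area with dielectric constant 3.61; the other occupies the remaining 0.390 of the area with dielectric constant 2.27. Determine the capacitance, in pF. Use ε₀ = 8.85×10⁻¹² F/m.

49.8 pF

Side-by-side slabs ⇒ two capacitors in parallel, each spanning the full gap.
C₁ = κ₁ε₀A₁/d = 3.61 × 8.85×10⁻¹² × 1.26×10⁻³ / 1.13×10⁻³ = 3.55×10⁻¹¹ F.
C₂ = κ₂ε₀A₂/d = 2.27 × 8.85×10⁻¹² × 8.03×10⁻⁴ / 1.13×10⁻³ = 1.43×10⁻¹¹ F.
C = C₁ + C₂ = 4.98×10⁻¹¹ F.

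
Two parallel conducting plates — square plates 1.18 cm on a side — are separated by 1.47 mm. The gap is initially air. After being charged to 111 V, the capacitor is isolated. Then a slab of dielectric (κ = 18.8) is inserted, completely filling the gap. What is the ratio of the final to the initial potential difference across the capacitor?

V₂/V₁ ≈ 0.0532

Isolated ⇒ Q is held fixed.
C₂ = 18.8 C₁ and V = Q/C, so V₂/V₁ = C₁/C₂ = 0.0532.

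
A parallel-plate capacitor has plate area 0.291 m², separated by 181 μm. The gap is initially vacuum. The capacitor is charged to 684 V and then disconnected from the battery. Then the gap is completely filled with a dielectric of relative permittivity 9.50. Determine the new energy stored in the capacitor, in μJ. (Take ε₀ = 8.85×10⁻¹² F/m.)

U ≈ 350 μJ

Initially C₁ = ε₀A/d = 8.85×10⁻¹² × 0.291 / 1.81×10⁻⁴ = 1.42×10⁻⁸ F.
U₁ = 3.33×10⁻³ J.
Isolated ⇒ Q is held fixed. C₂ = 9.50 C₁ and U = Q²/(2C), so U₂/U₁ = C₁/C₂ = 0.105.
U₂ = 0.105 × 3.33×10⁻³ = 3.50×10⁻⁴ J.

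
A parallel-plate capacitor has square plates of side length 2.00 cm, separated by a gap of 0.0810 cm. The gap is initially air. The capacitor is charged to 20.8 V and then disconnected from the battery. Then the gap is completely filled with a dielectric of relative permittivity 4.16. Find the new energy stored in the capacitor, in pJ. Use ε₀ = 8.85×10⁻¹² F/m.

A = (2.00 cm)² = 4.00×10⁻⁴ m².
Initially C₁ = ε₀A/d = 8.85×10⁻¹² × 4.00×10⁻⁴ / 8.10×10⁻⁴ = 4.37×10⁻¹² F.
U₁ = 9.45×10⁻¹⁰ J.
Isolated ⇒ Q is held fixed. C₂ = 4.16 C₁ and U = Q²/(2C), so U₂/U₁ = C₁/C₂ = 0.240.
U₂ = 0.240 × 9.45×10⁻¹⁰ = 2.27×10⁻¹⁰ J.

227 pJ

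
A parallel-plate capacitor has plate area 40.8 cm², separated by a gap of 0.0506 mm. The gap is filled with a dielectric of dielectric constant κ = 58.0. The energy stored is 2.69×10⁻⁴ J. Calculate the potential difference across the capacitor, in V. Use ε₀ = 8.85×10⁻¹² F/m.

A = 40.8 cm² = 4.08×10⁻³ m².
C = κε₀A/d = 58.0 × 8.85×10⁻¹² × 4.08×10⁻³ / 5.06×10⁻⁵ = 4.14×10⁻⁸ F.
V = √(2U/C) = √(2 × 2.69×10⁻⁴ / 4.14×10⁻⁸) = 1.14×10² V.

114 V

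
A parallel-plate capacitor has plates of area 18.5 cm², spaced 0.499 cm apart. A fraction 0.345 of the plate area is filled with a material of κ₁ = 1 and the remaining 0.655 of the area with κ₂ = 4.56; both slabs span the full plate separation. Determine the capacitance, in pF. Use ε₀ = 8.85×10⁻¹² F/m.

A = 18.5 cm² = 1.85×10⁻³ m².
Side-by-side slabs ⇒ two capacitors in parallel, each spanning the full gap.
C₁ = κ₁ε₀A₁/d = 1.00 × 8.85×10⁻¹² × 6.38×10⁻⁴ / 4.99×10⁻³ = 1.13×10⁻¹² F.
C₂ = κ₂ε₀A₂/d = 4.56 × 8.85×10⁻¹² × 1.21×10⁻³ / 4.99×10⁻³ = 9.80×10⁻¹² F.
C = C₁ + C₂ = 1.09×10⁻¹¹ F.

C ≈ 10.9 pF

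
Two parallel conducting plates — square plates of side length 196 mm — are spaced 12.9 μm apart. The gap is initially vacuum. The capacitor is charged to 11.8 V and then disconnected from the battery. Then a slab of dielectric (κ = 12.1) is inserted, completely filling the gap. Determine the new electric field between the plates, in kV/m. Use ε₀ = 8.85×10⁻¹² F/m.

75.6 kV/m

A = (196 mm)² = 3.84×10⁻² m².
Initially C₁ = ε₀A/d = 8.85×10⁻¹² × 3.84×10⁻² / 1.29×10⁻⁵ = 2.64×10⁻⁸ F.
E₁ = 9.15×10⁵ V/m.
Isolated ⇒ Q is held fixed. V₂ = Q/C₂ = V₁/12.1; E = V/d, so E₂/E₁ = (V₂/V₁)(d₁/d₂) = 0.0826.
E₂ = 0.0826 × 9.15×10⁵ = 7.56×10⁴ V/m.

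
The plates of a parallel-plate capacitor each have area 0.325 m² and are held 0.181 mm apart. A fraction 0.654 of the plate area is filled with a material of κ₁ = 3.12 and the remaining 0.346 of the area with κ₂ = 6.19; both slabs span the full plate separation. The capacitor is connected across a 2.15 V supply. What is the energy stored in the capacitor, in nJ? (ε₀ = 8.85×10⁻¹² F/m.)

U ≈ 154 nJ

Side-by-side slabs ⇒ two capacitors in parallel, each spanning the full gap.
C₁ = κ₁ε₀A₁/d = 3.12 × 8.85×10⁻¹² × 0.213 / 1.81×10⁻⁴ = 3.24×10⁻⁸ F.
C₂ = κ₂ε₀A₂/d = 6.19 × 8.85×10⁻¹² × 0.112 / 1.81×10⁻⁴ = 3.40×10⁻⁸ F.
C = C₁ + C₂ = 6.65×10⁻⁸ F.
U = ½CV² = ½ × 6.65×10⁻⁸ × (2.15)² = 1.54×10⁻⁷ J.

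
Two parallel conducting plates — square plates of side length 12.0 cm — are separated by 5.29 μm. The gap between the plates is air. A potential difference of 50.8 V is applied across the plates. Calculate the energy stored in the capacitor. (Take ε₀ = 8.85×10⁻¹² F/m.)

A = (12.0 cm)² = 1.44×10⁻² m².
C = ε₀A/d = 8.85×10⁻¹² × 1.44×10⁻² / 5.29×10⁻⁶ = 2.41×10⁻⁸ F.
U = ½CV² = ½ × 2.41×10⁻⁸ × (50.8)² = 3.11×10⁻⁵ J.

31.1 μJ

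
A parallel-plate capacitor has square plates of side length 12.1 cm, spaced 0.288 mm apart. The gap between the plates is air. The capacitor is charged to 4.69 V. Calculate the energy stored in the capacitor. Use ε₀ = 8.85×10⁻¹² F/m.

A = (12.1 cm)² = 1.46×10⁻² m².
C = ε₀A/d = 8.85×10⁻¹² × 1.46×10⁻² / 2.88×10⁻⁴ = 4.50×10⁻¹⁰ F.
U = ½CV² = ½ × 4.50×10⁻¹⁰ × (4.69)² = 4.95×10⁻⁹ J.

4.95 nJ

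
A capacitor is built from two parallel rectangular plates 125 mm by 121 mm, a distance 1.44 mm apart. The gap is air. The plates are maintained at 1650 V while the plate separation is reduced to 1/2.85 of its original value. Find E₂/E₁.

2.85

Battery connected ⇒ V is held fixed.
E = V/d, so E₂/E₁ = d₁/d₂ = 2.85.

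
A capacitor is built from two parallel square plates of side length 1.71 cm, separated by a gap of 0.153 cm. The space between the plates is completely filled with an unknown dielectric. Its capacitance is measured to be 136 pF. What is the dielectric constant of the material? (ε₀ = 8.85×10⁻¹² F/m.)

80.4

A = (1.71 cm)² = 2.92×10⁻⁴ m².
κ = Cd/(ε₀A) = 1.36×10⁻¹⁰ × 1.53×10⁻³ / (8.85×10⁻¹² × 2.92×10⁻⁴) = 80.4.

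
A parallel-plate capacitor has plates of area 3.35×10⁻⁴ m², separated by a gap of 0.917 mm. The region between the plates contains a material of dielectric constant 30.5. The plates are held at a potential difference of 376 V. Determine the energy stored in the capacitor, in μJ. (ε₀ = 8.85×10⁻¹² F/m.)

C = κε₀A/d = 30.5 × 8.85×10⁻¹² × 3.35×10⁻⁴ / 9.17×10⁻⁴ = 9.86×10⁻¹¹ F.
U = ½CV² = ½ × 9.86×10⁻¹¹ × (376)² = 6.97×10⁻⁶ J.

6.97 μJ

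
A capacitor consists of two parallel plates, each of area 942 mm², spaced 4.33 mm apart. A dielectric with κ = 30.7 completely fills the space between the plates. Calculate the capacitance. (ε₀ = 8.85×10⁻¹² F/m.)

A = 942 mm² = 9.42×10⁻⁴ m².
C = κε₀A/d = 30.7 × 8.85×10⁻¹² × 9.42×10⁻⁴ / 4.33×10⁻³ = 5.91×10⁻¹¹ F.

C ≈ 59.1 pF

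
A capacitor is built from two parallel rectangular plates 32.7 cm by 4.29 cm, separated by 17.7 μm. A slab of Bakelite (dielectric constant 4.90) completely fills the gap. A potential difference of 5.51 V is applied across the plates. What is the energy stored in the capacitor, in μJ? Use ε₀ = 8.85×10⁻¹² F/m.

A = 32.7 × 4.29 cm² = 1.40×10⁻² m².
C = κε₀A/d = 4.90 × 8.85×10⁻¹² × 1.40×10⁻² / 1.77×10⁻⁵ = 3.44×10⁻⁸ F.
U = ½CV² = ½ × 3.44×10⁻⁸ × (5.51)² = 5.22×10⁻⁷ J.

U ≈ 0.522 μJ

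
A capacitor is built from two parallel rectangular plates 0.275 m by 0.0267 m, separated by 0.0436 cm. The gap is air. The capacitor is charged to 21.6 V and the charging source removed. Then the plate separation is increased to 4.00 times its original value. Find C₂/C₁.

C = ε₀A/d scales as 1/d, so C₂/C₁ = d₁/d₂ = 1/4.00 = 0.250.

0.250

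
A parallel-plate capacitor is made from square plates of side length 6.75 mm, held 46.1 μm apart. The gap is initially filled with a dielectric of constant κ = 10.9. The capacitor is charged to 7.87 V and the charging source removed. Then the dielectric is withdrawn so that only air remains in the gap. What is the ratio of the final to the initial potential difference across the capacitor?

V₂/V₁ ≈ 10.9

Isolated ⇒ Q is held fixed.
C₂ = 0.0917 C₁ and V = Q/C, so V₂/V₁ = C₁/C₂ = 10.9.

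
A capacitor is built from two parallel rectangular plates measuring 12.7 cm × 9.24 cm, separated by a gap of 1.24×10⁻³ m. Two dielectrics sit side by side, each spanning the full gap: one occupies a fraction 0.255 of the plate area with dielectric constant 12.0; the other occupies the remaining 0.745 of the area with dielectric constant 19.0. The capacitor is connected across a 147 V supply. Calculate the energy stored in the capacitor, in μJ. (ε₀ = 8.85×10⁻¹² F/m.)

15.6 μJ

A = 12.7 × 9.24 cm² = 1.17×10⁻² m².
Side-by-side slabs ⇒ two capacitors in parallel, each spanning the full gap.
C₁ = κ₁ε₀A₁/d = 12.0 × 8.85×10⁻¹² × 2.99×10⁻³ / 1.24×10⁻³ = 2.56×10⁻¹⁰ F.
C₂ = κ₂ε₀A₂/d = 19.0 × 8.85×10⁻¹² × 8.74×10⁻³ / 1.24×10⁻³ = 1.19×10⁻⁹ F.
C = C₁ + C₂ = 1.44×10⁻⁹ F.
U = ½CV² = ½ × 1.44×10⁻⁹ × (147)² = 1.56×10⁻⁵ J.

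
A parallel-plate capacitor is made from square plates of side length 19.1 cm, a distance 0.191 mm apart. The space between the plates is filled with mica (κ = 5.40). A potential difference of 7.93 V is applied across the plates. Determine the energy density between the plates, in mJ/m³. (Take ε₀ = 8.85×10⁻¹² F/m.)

E = V/d = 7.93 / 1.91×10⁻⁴ = 4.15×10⁴ V/m.
u = ½κε₀E² = ½ × 5.40 × 8.85×10⁻¹² × (4.15×10⁴)² = 4.12×10⁻² J/m³.

u ≈ 41.2 mJ/m³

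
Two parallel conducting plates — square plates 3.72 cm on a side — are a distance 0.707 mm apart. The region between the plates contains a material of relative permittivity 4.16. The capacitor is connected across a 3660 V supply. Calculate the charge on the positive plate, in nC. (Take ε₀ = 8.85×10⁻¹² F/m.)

Q ≈ 264 nC

A = (3.72 cm)² = 1.38×10⁻³ m².
C = κε₀A/d = 4.16 × 8.85×10⁻¹² × 1.38×10⁻³ / 7.07×10⁻⁴ = 7.21×10⁻¹¹ F.
Q = CV = 7.21×10⁻¹¹ × 3660 = 2.64×10⁻⁷ C.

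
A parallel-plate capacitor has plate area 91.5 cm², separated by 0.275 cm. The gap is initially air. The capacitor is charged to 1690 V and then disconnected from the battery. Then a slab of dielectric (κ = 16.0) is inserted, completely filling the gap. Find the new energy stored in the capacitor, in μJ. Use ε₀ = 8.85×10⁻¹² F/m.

U ≈ 2.63 μJ

A = 91.5 cm² = 9.15×10⁻³ m².
Initially C₁ = ε₀A/d = 8.85×10⁻¹² × 9.15×10⁻³ / 2.75×10⁻³ = 2.94×10⁻¹¹ F.
U₁ = 4.21×10⁻⁵ J.
Isolated ⇒ Q is held fixed. C₂ = 16.0 C₁ and U = Q²/(2C), so U₂/U₁ = C₁/C₂ = 0.0625.
U₂ = 0.0625 × 4.21×10⁻⁵ = 2.63×10⁻⁶ J.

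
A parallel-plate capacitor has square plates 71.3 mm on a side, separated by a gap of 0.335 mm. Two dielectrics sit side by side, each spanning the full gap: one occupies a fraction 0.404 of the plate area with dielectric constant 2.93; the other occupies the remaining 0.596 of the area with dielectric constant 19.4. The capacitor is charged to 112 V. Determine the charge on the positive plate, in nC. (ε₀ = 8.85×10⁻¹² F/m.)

A = (71.3 mm)² = 5.08×10⁻³ m².
Side-by-side slabs ⇒ two capacitors in parallel, each spanning the full gap.
C₁ = κ₁ε₀A₁/d = 2.93 × 8.85×10⁻¹² × 2.05×10⁻³ / 3.35×10⁻⁴ = 1.59×10⁻¹⁰ F.
C₂ = κ₂ε₀A₂/d = 19.4 × 8.85×10⁻¹² × 3.03×10⁻³ / 3.35×10⁻⁴ = 1.55×10⁻⁹ F.
C = C₁ + C₂ = 1.71×10⁻⁹ F.
Q = CV = 1.71×10⁻⁹ × 112 = 1.92×10⁻⁷ C.

192 nC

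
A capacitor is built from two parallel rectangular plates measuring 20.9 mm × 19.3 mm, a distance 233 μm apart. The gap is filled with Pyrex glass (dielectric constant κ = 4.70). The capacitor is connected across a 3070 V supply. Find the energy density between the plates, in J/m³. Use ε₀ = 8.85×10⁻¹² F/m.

E = V/d = 3070 / 2.33×10⁻⁴ = 1.32×10⁷ V/m.
u = ½κε₀E² = ½ × 4.70 × 8.85×10⁻¹² × (1.32×10⁷)² = 3.61×10³ J/m³.

3611 J/m³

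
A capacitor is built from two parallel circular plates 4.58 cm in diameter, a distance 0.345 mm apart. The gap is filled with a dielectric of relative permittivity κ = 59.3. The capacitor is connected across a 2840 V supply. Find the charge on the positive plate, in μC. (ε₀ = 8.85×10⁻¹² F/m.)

Q ≈ 7.12 μC

A = π(4.58/2 cm)² = 1.65×10⁻³ m².
C = κε₀A/d = 59.3 × 8.85×10⁻¹² × 1.65×10⁻³ / 3.45×10⁻⁴ = 2.51×10⁻⁹ F.
Q = CV = 2.51×10⁻⁹ × 2840 = 7.12×10⁻⁶ C.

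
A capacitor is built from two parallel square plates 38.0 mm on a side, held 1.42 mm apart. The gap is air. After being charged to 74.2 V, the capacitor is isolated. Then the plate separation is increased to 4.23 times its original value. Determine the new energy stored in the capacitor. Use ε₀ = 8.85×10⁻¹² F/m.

U ≈ 105 nJ

A = (38.0 mm)² = 1.44×10⁻³ m².
Initially C₁ = ε₀A/d = 8.85×10⁻¹² × 1.44×10⁻³ / 1.42×10⁻³ = 9.00×10⁻¹² F.
U₁ = 2.48×10⁻⁸ J.
Isolated ⇒ Q is held fixed. C₂ = 0.236 C₁ and U = Q²/(2C), so U₂/U₁ = C₁/C₂ = 4.23.
U₂ = 4.23 × 2.48×10⁻⁸ = 1.05×10⁻⁷ J.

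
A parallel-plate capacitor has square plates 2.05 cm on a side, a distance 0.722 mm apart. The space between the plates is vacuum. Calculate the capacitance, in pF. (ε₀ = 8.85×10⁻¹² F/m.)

A = (2.05 cm)² = 4.20×10⁻⁴ m².
C = ε₀A/d = 8.85×10⁻¹² × 4.20×10⁻⁴ / 7.22×10⁻⁴ = 5.15×10⁻¹² F.

C ≈ 5.15 pF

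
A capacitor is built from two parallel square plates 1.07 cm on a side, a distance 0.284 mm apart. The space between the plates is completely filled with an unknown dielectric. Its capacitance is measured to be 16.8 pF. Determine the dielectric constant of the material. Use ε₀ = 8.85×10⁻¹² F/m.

4.71

A = (1.07 cm)² = 1.14×10⁻⁴ m².
κ = Cd/(ε₀A) = 1.68×10⁻¹¹ × 2.84×10⁻⁴ / (8.85×10⁻¹² × 1.14×10⁻⁴) = 4.71.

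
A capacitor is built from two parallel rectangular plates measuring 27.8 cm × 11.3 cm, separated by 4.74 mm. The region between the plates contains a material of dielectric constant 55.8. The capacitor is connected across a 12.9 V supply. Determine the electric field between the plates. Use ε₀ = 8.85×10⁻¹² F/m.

2.72 V/mm

E = V/d = 12.9 / 4.74×10⁻³ = 2.72×10³ V/m.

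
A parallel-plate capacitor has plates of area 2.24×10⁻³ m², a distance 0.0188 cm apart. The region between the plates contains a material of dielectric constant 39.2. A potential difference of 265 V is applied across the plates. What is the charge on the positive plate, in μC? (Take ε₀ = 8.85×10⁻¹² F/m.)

1.10 μC

C = κε₀A/d = 39.2 × 8.85×10⁻¹² × 2.24×10⁻³ / 1.88×10⁻⁴ = 4.13×10⁻⁹ F.
Q = CV = 4.13×10⁻⁹ × 265 = 1.10×10⁻⁶ C.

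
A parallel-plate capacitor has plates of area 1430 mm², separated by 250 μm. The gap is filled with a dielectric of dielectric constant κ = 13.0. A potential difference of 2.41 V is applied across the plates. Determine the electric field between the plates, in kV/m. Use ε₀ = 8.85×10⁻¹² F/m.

9.64 kV/m

E = V/d = 2.41 / 2.50×10⁻⁴ = 9.64×10³ V/m.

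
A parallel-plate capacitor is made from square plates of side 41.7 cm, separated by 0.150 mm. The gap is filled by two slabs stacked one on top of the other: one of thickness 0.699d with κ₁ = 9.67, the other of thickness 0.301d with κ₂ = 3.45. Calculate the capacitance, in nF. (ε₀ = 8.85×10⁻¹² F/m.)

C ≈ 64.3 nF

A = (41.7 cm)² = 0.174 m².
Stacked slabs ⇒ two capacitors in series, each with the full plate area.
C₁ = κ₁ε₀A/d₁ = 9.67 × 8.85×10⁻¹² × 0.174 / 1.05×10⁻⁴ = 1.42×10⁻⁷ F.
C₂ = κ₂ε₀A/d₂ = 3.45 × 8.85×10⁻¹² × 0.174 / 4.51×10⁻⁵ = 1.18×10⁻⁷ F.
C = (1/C₁ + 1/C₂)⁻¹ = 6.43×10⁻⁸ F.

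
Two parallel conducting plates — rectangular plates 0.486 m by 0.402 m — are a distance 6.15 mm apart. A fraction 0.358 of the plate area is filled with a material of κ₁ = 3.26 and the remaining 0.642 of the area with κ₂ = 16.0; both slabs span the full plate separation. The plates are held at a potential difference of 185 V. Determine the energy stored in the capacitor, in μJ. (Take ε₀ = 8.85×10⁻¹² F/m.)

55.0 μJ

A = 0.486 × 0.402 m² = 0.195 m².
Side-by-side slabs ⇒ two capacitors in parallel, each spanning the full gap.
C₁ = κ₁ε₀A₁/d = 3.26 × 8.85×10⁻¹² × 6.99×10⁻² / 6.15×10⁻³ = 3.28×10⁻¹⁰ F.
C₂ = κ₂ε₀A₂/d = 16.0 × 8.85×10⁻¹² × 0.125 / 6.15×10⁻³ = 2.89×10⁻⁹ F.
C = C₁ + C₂ = 3.22×10⁻⁹ F.
U = ½CV² = ½ × 3.22×10⁻⁹ × (185)² = 5.50×10⁻⁵ J.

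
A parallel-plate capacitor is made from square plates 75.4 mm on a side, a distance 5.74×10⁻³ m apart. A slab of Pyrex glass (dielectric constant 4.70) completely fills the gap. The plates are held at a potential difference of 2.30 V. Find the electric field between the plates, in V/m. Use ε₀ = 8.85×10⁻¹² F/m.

E = V/d = 2.30 / 5.74×10⁻³ = 4.01×10² V/m.

401 V/m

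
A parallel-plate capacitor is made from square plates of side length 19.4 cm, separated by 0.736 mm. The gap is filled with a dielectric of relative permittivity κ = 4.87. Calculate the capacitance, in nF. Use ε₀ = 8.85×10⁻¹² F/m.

C ≈ 2.20 nF

A = (19.4 cm)² = 3.76×10⁻² m².
C = κε₀A/d = 4.87 × 8.85×10⁻¹² × 3.76×10⁻² / 7.36×10⁻⁴ = 2.20×10⁻⁹ F.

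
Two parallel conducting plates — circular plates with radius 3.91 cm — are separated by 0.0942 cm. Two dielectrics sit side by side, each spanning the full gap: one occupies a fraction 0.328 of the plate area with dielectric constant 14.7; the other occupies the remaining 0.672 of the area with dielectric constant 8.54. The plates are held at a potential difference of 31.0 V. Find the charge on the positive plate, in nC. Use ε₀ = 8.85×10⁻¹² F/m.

14.8 nC

A = π(3.91 cm)² = 4.80×10⁻³ m².
Side-by-side slabs ⇒ two capacitors in parallel, each spanning the full gap.
C₁ = κ₁ε₀A₁/d = 14.7 × 8.85×10⁻¹² × 1.58×10⁻³ / 9.42×10⁻⁴ = 2.18×10⁻¹⁰ F.
C₂ = κ₂ε₀A₂/d = 8.54 × 8.85×10⁻¹² × 3.23×10⁻³ / 9.42×10⁻⁴ = 2.59×10⁻¹⁰ F.
C = C₁ + C₂ = 4.77×10⁻¹⁰ F.
Q = CV = 4.77×10⁻¹⁰ × 31.0 = 1.48×10⁻⁸ C.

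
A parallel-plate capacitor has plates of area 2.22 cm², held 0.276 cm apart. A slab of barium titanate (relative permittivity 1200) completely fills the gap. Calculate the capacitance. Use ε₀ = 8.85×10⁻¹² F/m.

A = 2.22 cm² = 2.22×10⁻⁴ m².
C = κε₀A/d = 1200 × 8.85×10⁻¹² × 2.22×10⁻⁴ / 2.76×10⁻³ = 8.54×10⁻¹⁰ F.

0.854 nF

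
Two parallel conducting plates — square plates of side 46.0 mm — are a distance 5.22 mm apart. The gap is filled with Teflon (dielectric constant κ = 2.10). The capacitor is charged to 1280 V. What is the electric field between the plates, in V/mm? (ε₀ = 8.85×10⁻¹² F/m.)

E = V/d = 1280 / 5.22×10⁻³ = 2.45×10⁵ V/m.

245 V/mm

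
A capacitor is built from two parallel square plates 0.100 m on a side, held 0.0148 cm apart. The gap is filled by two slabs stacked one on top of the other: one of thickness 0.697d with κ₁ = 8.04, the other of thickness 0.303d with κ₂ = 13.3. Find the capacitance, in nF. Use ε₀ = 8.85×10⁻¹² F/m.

C ≈ 5.46 nF

A = (0.100 m)² = 1.00×10⁻² m².
Stacked slabs ⇒ two capacitors in series, each with the full plate area.
C₁ = κ₁ε₀A/d₁ = 8.04 × 8.85×10⁻¹² × 1.00×10⁻² / 1.03×10⁻⁴ = 6.90×10⁻⁹ F.
C₂ = κ₂ε₀A/d₂ = 13.3 × 8.85×10⁻¹² × 1.00×10⁻² / 4.48×10⁻⁵ = 2.62×10⁻⁸ F.
C = (1/C₁ + 1/C₂)⁻¹ = 5.46×10⁻⁹ F.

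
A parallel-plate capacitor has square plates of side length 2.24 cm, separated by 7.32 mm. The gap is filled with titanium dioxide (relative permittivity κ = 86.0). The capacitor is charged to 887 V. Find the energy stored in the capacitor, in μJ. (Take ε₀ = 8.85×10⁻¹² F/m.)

20.5 μJ

A = (2.24 cm)² = 5.02×10⁻⁴ m².
C = κε₀A/d = 86.0 × 8.85×10⁻¹² × 5.02×10⁻⁴ / 7.32×10⁻³ = 5.22×10⁻¹¹ F.
U = ½CV² = ½ × 5.22×10⁻¹¹ × (887)² = 2.05×10⁻⁵ J.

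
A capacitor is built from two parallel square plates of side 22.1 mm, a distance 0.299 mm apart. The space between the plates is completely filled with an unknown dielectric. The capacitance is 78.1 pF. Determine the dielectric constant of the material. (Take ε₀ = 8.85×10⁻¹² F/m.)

A = (22.1 mm)² = 4.88×10⁻⁴ m².
κ = Cd/(ε₀A) = 7.81×10⁻¹¹ × 2.99×10⁻⁴ / (8.85×10⁻¹² × 4.88×10⁻⁴) = 5.40.

5.40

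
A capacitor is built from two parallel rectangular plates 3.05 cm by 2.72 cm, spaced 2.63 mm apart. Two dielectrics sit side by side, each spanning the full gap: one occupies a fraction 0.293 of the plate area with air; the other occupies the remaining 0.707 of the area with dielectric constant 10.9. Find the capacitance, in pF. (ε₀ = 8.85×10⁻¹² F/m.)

C ≈ 22.3 pF

A = 3.05 × 2.72 cm² = 8.30×10⁻⁴ m².
Side-by-side slabs ⇒ two capacitors in parallel, each spanning the full gap.
C₁ = κ₁ε₀A₁/d = 1.00 × 8.85×10⁻¹² × 2.43×10⁻⁴ / 2.63×10⁻³ = 8.18×10⁻¹³ F.
C₂ = κ₂ε₀A₂/d = 10.9 × 8.85×10⁻¹² × 5.87×10⁻⁴ / 2.63×10⁻³ = 2.15×10⁻¹¹ F.
C = C₁ + C₂ = 2.23×10⁻¹¹ F.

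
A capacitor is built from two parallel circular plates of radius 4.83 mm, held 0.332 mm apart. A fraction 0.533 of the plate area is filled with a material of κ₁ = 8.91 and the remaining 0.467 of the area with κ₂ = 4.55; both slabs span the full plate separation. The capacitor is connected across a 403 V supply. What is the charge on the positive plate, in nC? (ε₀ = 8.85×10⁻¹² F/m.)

A = π(4.83 mm)² = 7.33×10⁻⁵ m².
Side-by-side slabs ⇒ two capacitors in parallel, each spanning the full gap.
C₁ = κ₁ε₀A₁/d = 8.91 × 8.85×10⁻¹² × 3.91×10⁻⁵ / 3.32×10⁻⁴ = 9.28×10⁻¹² F.
C₂ = κ₂ε₀A₂/d = 4.55 × 8.85×10⁻¹² × 3.42×10⁻⁵ / 3.32×10⁻⁴ = 4.15×10⁻¹² F.
C = C₁ + C₂ = 1.34×10⁻¹¹ F.
Q = CV = 1.34×10⁻¹¹ × 403 = 5.41×10⁻⁹ C.

Q ≈ 5.41 nC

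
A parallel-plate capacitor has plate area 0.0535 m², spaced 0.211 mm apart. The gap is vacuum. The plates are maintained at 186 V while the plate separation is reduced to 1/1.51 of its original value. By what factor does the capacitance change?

C₂/C₁ ≈ 1.51

C = ε₀A/d scales as 1/d, so C₂/C₁ = d₁/d₂ = 1.51.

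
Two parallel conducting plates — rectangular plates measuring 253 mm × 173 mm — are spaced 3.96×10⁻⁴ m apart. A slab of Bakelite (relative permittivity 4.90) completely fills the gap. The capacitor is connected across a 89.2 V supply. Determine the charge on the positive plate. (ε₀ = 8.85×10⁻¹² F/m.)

A = 253 × 173 mm² = 4.38×10⁻² m².
C = κε₀A/d = 4.90 × 8.85×10⁻¹² × 4.38×10⁻² / 3.96×10⁻⁴ = 4.79×10⁻⁹ F.
Q = CV = 4.79×10⁻⁹ × 89.2 = 4.28×10⁻⁷ C.

428 nC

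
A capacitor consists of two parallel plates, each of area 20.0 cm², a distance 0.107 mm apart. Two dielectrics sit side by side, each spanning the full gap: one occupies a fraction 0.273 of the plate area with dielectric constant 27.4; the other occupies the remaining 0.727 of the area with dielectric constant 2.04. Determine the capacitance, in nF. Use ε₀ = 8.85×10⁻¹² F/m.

C ≈ 1.48 nF

A = 20.0 cm² = 2.00×10⁻³ m².
Side-by-side slabs ⇒ two capacitors in parallel, each spanning the full gap.
C₁ = κ₁ε₀A₁/d = 27.4 × 8.85×10⁻¹² × 5.46×10⁻⁴ / 1.07×10⁻⁴ = 1.24×10⁻⁹ F.
C₂ = κ₂ε₀A₂/d = 2.04 × 8.85×10⁻¹² × 1.45×10⁻³ / 1.07×10⁻⁴ = 2.45×10⁻¹⁰ F.
C = C₁ + C₂ = 1.48×10⁻⁹ F.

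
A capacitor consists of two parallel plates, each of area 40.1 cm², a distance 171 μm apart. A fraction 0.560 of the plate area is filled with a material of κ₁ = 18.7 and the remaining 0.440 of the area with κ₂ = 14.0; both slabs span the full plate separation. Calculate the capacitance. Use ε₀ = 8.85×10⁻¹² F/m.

A = 40.1 cm² = 4.01×10⁻³ m².
Side-by-side slabs ⇒ two capacitors in parallel, each spanning the full gap.
C₁ = κ₁ε₀A₁/d = 18.7 × 8.85×10⁻¹² × 2.25×10⁻³ / 1.71×10⁻⁴ = 2.17×10⁻⁹ F.
C₂ = κ₂ε₀A₂/d = 14.0 × 8.85×10⁻¹² × 1.76×10⁻³ / 1.71×10⁻⁴ = 1.28×10⁻⁹ F.
C = C₁ + C₂ = 3.45×10⁻⁹ F.

3.45 nF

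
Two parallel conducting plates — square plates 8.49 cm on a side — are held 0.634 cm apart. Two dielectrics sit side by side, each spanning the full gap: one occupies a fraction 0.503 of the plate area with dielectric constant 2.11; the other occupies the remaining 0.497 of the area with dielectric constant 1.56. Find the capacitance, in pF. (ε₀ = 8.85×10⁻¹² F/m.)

A = (8.49 cm)² = 7.21×10⁻³ m².
Side-by-side slabs ⇒ two capacitors in parallel, each spanning the full gap.
C₁ = κ₁ε₀A₁/d = 2.11 × 8.85×10⁻¹² × 3.63×10⁻³ / 6.34×10⁻³ = 1.07×10⁻¹¹ F.
C₂ = κ₂ε₀A₂/d = 1.56 × 8.85×10⁻¹² × 3.58×10⁻³ / 6.34×10⁻³ = 7.80×10⁻¹² F.
C = C₁ + C₂ = 1.85×10⁻¹¹ F.

C ≈ 18.5 pF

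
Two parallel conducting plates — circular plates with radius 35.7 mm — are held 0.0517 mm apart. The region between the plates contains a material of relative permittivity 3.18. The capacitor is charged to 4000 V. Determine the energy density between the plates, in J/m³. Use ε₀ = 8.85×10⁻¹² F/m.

u ≈ 8.42×10⁴ J/m³

E = V/d = 4000 / 5.17×10⁻⁵ = 7.74×10⁷ V/m.
u = ½κε₀E² = ½ × 3.18 × 8.85×10⁻¹² × (7.74×10⁷)² = 8.42×10⁴ J/m³.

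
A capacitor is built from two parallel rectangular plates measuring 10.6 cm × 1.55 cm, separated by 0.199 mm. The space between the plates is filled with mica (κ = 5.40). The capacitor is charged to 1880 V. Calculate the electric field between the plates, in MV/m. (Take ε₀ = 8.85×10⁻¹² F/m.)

9.45 MV/m

E = V/d = 1880 / 1.99×10⁻⁴ = 9.45×10⁶ V/m.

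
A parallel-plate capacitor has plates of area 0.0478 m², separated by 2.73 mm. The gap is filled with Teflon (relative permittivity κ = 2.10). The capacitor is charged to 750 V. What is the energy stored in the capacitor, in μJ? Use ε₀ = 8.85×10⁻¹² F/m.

C = κε₀A/d = 2.10 × 8.85×10⁻¹² × 4.78×10⁻² / 2.73×10⁻³ = 3.25×10⁻¹⁰ F.
U = ½CV² = ½ × 3.25×10⁻¹⁰ × (750)² = 9.15×10⁻⁵ J.

U ≈ 91.5 μJ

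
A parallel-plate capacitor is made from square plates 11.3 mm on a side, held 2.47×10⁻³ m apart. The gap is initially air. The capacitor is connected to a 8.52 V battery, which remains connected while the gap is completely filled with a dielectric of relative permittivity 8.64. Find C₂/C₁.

C = κε₀A/d scales with κ, so C₂/C₁ = κ = 8.64.

8.64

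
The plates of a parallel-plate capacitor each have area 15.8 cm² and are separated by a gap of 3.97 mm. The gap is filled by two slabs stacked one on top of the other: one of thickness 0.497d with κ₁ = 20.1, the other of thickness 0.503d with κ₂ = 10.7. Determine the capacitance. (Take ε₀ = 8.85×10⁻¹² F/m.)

A = 15.8 cm² = 1.58×10⁻³ m².
Stacked slabs ⇒ two capacitors in series, each with the full plate area.
C₁ = κ₁ε₀A/d₁ = 20.1 × 8.85×10⁻¹² × 1.58×10⁻³ / 1.97×10⁻³ = 1.42×10⁻¹⁰ F.
C₂ = κ₂ε₀A/d₂ = 10.7 × 8.85×10⁻¹² × 1.58×10⁻³ / 2.00×10⁻³ = 7.49×10⁻¹¹ F.
C = (1/C₁ + 1/C₂)⁻¹ = 4.91×10⁻¹¹ F.

C ≈ 49.1 pF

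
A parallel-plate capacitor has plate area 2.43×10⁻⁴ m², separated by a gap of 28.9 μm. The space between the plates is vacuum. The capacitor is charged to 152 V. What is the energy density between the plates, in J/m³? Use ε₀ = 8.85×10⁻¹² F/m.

E = V/d = 152 / 2.89×10⁻⁵ = 5.26×10⁶ V/m.
u = ½ε₀E² = ½ × 8.85×10⁻¹² × (5.26×10⁶)² = 1.22×10² J/m³.

122 J/m³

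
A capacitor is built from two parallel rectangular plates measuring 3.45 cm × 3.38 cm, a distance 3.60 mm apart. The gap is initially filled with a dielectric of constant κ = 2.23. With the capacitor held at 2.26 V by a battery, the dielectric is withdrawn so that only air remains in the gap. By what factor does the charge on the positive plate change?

Battery connected ⇒ V is held fixed.
C₂ = 0.448 C₁ and Q = CV, so Q₂/Q₁ = C₂/C₁ = 0.448.

Q₂/Q₁ ≈ 0.448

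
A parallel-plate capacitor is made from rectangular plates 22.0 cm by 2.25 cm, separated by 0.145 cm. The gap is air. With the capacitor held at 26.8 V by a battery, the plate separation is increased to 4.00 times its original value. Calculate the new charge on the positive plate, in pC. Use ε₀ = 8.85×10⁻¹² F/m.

202 pC

A = 22.0 × 2.25 cm² = 4.95×10⁻³ m².
Initially C₁ = ε₀A/d = 8.85×10⁻¹² × 4.95×10⁻³ / 1.45×10⁻³ = 3.02×10⁻¹¹ F.
Q₁ = 8.10×10⁻¹⁰ C.
Battery connected ⇒ V is held fixed. C₂ = 0.250 C₁ and Q = CV, so Q₂/Q₁ = C₂/C₁ = 0.250.
Q₂ = 0.250 × 8.10×10⁻¹⁰ = 2.02×10⁻¹⁰ C.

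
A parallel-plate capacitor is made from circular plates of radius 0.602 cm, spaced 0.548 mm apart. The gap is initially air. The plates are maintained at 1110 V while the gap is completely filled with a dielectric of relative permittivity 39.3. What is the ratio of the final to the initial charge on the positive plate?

Battery connected ⇒ V is held fixed.
C₂ = 39.3 C₁ and Q = CV, so Q₂/Q₁ = C₂/C₁ = 39.3.

Q₂/Q₁ ≈ 39.3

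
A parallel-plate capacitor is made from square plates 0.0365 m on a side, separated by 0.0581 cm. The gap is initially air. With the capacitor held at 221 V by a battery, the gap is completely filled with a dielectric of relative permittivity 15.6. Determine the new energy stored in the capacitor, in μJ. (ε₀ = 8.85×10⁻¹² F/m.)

7.73 μJ

A = (0.0365 m)² = 1.33×10⁻³ m².
Initially C₁ = ε₀A/d = 8.85×10⁻¹² × 1.33×10⁻³ / 5.81×10⁻⁴ = 2.03×10⁻¹¹ F.
U₁ = 4.96×10⁻⁷ J.
Battery connected ⇒ V is held fixed. C₂ = 15.6 C₁ and U = ½CV², so U₂/U₁ = C₂/C₁ = 15.6.
U₂ = 15.6 × 4.96×10⁻⁷ = 7.73×10⁻⁶ J.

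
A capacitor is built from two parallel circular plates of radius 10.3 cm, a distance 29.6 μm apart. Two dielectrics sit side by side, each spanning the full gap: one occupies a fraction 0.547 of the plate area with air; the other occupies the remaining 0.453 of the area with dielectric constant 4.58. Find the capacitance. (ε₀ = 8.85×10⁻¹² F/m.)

A = π(10.3 cm)² = 3.33×10⁻² m².
Side-by-side slabs ⇒ two capacitors in parallel, each spanning the full gap.
C₁ = κ₁ε₀A₁/d = 1.00 × 8.85×10⁻¹² × 1.82×10⁻² / 2.96×10⁻⁵ = 5.45×10⁻⁹ F.
C₂ = κ₂ε₀A₂/d = 4.58 × 8.85×10⁻¹² × 1.51×10⁻² / 2.96×10⁻⁵ = 2.07×10⁻⁸ F.
C = C₁ + C₂ = 2.61×10⁻⁸ F.

C ≈ 26.1 nF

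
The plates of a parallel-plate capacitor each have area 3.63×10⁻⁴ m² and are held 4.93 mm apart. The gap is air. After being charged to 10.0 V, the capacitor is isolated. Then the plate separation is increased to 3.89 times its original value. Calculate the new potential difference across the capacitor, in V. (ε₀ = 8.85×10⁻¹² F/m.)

Initially C₁ = ε₀A/d = 8.85×10⁻¹² × 3.63×10⁻⁴ / 4.93×10⁻³ = 6.52×10⁻¹³ F.
V₁ = 10.0 V.
Isolated ⇒ Q is held fixed. C₂ = 0.257 C₁ and V = Q/C, so V₂/V₁ = C₁/C₂ = 3.89.
V₂ = 3.89 × 10.0 = 38.9 V.

38.9 V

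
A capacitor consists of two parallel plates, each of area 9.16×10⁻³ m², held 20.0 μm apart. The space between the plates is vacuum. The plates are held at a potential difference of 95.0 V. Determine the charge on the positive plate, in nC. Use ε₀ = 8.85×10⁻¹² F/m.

385 nC

C = ε₀A/d = 8.85×10⁻¹² × 9.16×10⁻³ / 2.00×10⁻⁵ = 4.05×10⁻⁹ F.
Q = CV = 4.05×10⁻⁹ × 95.0 = 3.85×10⁻⁷ C.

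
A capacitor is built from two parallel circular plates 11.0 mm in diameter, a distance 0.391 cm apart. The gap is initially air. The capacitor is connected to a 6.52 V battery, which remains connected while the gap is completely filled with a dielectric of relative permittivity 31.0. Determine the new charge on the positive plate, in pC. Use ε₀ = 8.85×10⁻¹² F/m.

Q ≈ 43.5 pC

A = π(11.0/2 mm)² = 9.50×10⁻⁵ m².
Initially C₁ = ε₀A/d = 8.85×10⁻¹² × 9.50×10⁻⁵ / 3.91×10⁻³ = 2.15×10⁻¹³ F.
Q₁ = 1.40×10⁻¹² C.
Battery connected ⇒ V is held fixed. C₂ = 31.0 C₁ and Q = CV, so Q₂/Q₁ = C₂/C₁ = 31.0.
Q₂ = 31.0 × 1.40×10⁻¹² = 4.35×10⁻¹¹ C.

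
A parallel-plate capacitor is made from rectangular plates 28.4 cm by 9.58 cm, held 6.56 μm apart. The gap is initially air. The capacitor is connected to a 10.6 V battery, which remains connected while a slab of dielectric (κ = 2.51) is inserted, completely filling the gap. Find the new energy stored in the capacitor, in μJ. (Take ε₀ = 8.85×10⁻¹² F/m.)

A = 28.4 × 9.58 cm² = 2.72×10⁻² m².
Initially C₁ = ε₀A/d = 8.85×10⁻¹² × 2.72×10⁻² / 6.56×10⁻⁶ = 3.67×10⁻⁸ F.
U₁ = 2.06×10⁻⁶ J.
Battery connected ⇒ V is held fixed. C₂ = 2.51 C₁ and U = ½CV², so U₂/U₁ = C₂/C₁ = 2.51.
U₂ = 2.51 × 2.06×10⁻⁶ = 5.18×10⁻⁶ J.

5.18 μJ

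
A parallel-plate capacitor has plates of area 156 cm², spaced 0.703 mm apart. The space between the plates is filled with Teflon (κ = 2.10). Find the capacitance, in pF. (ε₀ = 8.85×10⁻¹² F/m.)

A = 156 cm² = 1.56×10⁻² m².
C = κε₀A/d = 2.10 × 8.85×10⁻¹² × 1.56×10⁻² / 7.03×10⁻⁴ = 4.12×10⁻¹⁰ F.

C ≈ 412 pF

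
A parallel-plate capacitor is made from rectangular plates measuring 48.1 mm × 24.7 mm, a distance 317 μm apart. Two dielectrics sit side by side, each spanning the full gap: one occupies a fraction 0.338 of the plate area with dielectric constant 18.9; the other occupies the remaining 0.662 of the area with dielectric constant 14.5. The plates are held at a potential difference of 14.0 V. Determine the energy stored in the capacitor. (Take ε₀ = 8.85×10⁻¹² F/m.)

A = 48.1 × 24.7 mm² = 1.19×10⁻³ m².
Side-by-side slabs ⇒ two capacitors in parallel, each spanning the full gap.
C₁ = κ₁ε₀A₁/d = 18.9 × 8.85×10⁻¹² × 4.02×10⁻⁴ / 3.17×10⁻⁴ = 2.12×10⁻¹⁰ F.
C₂ = κ₂ε₀A₂/d = 14.5 × 8.85×10⁻¹² × 7.87×10⁻⁴ / 3.17×10⁻⁴ = 3.18×10⁻¹⁰ F.
C = C₁ + C₂ = 5.30×10⁻¹⁰ F.
U = ½CV² = ½ × 5.30×10⁻¹⁰ × (14.0)² = 5.20×10⁻⁸ J.

U ≈ 52.0 nJ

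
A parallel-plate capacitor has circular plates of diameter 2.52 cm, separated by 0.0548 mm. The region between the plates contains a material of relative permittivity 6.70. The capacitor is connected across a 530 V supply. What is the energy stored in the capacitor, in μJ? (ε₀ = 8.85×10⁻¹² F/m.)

U ≈ 75.8 μJ

A = π(2.52/2 cm)² = 4.99×10⁻⁴ m².
C = κε₀A/d = 6.70 × 8.85×10⁻¹² × 4.99×10⁻⁴ / 5.48×10⁻⁵ = 5.40×10⁻¹⁰ F.
U = ½CV² = ½ × 5.40×10⁻¹⁰ × (530)² = 7.58×10⁻⁵ J.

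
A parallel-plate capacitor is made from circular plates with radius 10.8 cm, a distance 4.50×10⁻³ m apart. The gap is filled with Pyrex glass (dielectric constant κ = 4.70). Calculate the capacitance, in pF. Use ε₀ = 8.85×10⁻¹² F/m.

C ≈ 339 pF

A = π(10.8 cm)² = 3.66×10⁻² m².
C = κε₀A/d = 4.70 × 8.85×10⁻¹² × 3.66×10⁻² / 4.50×10⁻³ = 3.39×10⁻¹⁰ F.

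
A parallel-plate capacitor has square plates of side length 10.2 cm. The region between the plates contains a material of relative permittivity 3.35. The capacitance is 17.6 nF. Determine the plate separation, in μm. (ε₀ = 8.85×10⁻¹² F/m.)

A = (10.2 cm)² = 1.04×10⁻² m².
d = κε₀A/C = 3.35 × 8.85×10⁻¹² × 1.04×10⁻² / 1.76×10⁻⁸ = 1.75×10⁻⁵ m.

d ≈ 17.5 μm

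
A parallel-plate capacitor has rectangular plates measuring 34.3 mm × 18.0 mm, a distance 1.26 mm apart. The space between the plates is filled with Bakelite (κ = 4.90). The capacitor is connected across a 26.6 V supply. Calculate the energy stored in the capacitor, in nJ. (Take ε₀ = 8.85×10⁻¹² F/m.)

U ≈ 7.52 nJ

A = 34.3 × 18.0 mm² = 6.17×10⁻⁴ m².
C = κε₀A/d = 4.90 × 8.85×10⁻¹² × 6.17×10⁻⁴ / 1.26×10⁻³ = 2.12×10⁻¹¹ F.
U = ½CV² = ½ × 2.12×10⁻¹¹ × (26.6)² = 7.52×10⁻⁹ J.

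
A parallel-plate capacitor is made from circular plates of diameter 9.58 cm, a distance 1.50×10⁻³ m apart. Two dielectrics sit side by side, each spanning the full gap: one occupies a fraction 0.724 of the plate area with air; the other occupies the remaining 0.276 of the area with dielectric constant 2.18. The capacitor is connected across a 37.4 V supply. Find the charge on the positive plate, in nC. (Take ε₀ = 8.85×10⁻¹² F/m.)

Q ≈ 2.11 nC

A = π(9.58/2 cm)² = 7.21×10⁻³ m².
Side-by-side slabs ⇒ two capacitors in parallel, each spanning the full gap.
C₁ = κ₁ε₀A₁/d = 1.00 × 8.85×10⁻¹² × 5.22×10⁻³ / 1.50×10⁻³ = 3.08×10⁻¹¹ F.
C₂ = κ₂ε₀A₂/d = 2.18 × 8.85×10⁻¹² × 1.99×10⁻³ / 1.50×10⁻³ = 2.56×10⁻¹¹ F.
C = C₁ + C₂ = 5.64×10⁻¹¹ F.
Q = CV = 5.64×10⁻¹¹ × 37.4 = 2.11×10⁻⁹ C.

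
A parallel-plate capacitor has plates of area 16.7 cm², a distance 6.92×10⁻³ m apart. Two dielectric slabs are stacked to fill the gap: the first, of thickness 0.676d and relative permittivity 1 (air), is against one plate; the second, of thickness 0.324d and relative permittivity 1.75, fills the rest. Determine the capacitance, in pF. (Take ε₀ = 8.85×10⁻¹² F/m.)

C ≈ 2.48 pF

A = 16.7 cm² = 1.67×10⁻³ m².
Stacked slabs ⇒ two capacitors in series, each with the full plate area.
C₁ = κ₁ε₀A/d₁ = 1.00 × 8.85×10⁻¹² × 1.67×10⁻³ / 4.68×10⁻³ = 3.16×10⁻¹² F.
C₂ = κ₂ε₀A/d₂ = 1.75 × 8.85×10⁻¹² × 1.67×10⁻³ / 2.24×10⁻³ = 1.15×10⁻¹¹ F.
C = (1/C₁ + 1/C₂)⁻¹ = 2.48×10⁻¹² F.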